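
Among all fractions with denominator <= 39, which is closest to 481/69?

244/35

Expand x = 481/69 as a continued fraction with the Euclidean algorithm:
  481 = 6*69 + 67, so a_0 = 6.
  69 = 1*67 + 2, so a_1 = 1.
  67 = 33*2 + 1, so a_2 = 33.
  2 = 2*1 + 0, so a_3 = 2.
so x = [6; 1, 33, 2].
Convergents (p_i = a_i*p_{i-1} + p_{i-2}, q_i = a_i*q_{i-1} + q_{i-2} with p_{-2}=0, p_{-1}=1, q_{-2}=1, q_{-1}=0), until the denominator exceeds 39:
  i=0: a_0=6, p_0 = 6*1 + 0 = 6, q_0 = 6*0 + 1 = 1.
  i=1: a_1=1, p_1 = 1*6 + 1 = 7, q_1 = 1*1 + 0 = 1.
  i=2: a_2=33, p_2 = 33*7 + 6 = 237, q_2 = 33*1 + 1 = 34.
  i=3: a_3=2, p_3 = 2*237 + 7 = 481, q_3 = 2*34 + 1 = 69.
q_3 = 69 > 39, so the last convergent with denominator <= 39 is p_2/q_2 = 237/34.
The closest fraction with denominator <= 39 is either p_2/q_2 or the intermediate fraction (k*p_2 + p_1)/(k*q_2 + q_1) with the largest k >= 1 whose denominator stays <= 39; these approach x as k grows, and every other convergent or intermediate fraction in range is farther away.
Largest k: floor((39 - q_1)/q_2) = floor((39 - 1)/34) = 1.
That gives (1*237 + 7)/(1*34 + 1) = 244/35.
Compare the errors: |x - 237/34| = |481*34 - 237*69|/(69*34) = 1/2346, and |x - 244/35| = |481*35 - 244*69|/(69*35) = 1/2415.
Cross-multiplying, 1*2346 = 2346 < 2415 = 1*2415, so 1/2415 is smaller: the intermediate fraction 244/35 is closer to x than 237/34.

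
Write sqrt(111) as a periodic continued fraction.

Write x_i = (sqrt(111) + m_i)/d_i with (m_0, d_0) = (0, 1). a_0 = floor(sqrt(111)) = 10, since 10^2 = 100 <= 111 < 121 = 11^2.
Iterate m_{i+1} = d_i*a_i - m_i, d_{i+1} = (111 - m_{i+1}^2)/d_i, a_{i+1} = floor((a_0 + m_{i+1})/d_{i+1}):
  m_1 = 1*10 - 0 = 10, d_1 = (111 - 10^2)/1 = 11/1 = 11, a_1 = floor((10 + 10)/11) = 1.
  m_2 = 11*1 - 10 = 1, d_2 = (111 - 1^2)/11 = 110/11 = 10, a_2 = floor((10 + 1)/10) = 1.
  m_3 = 10*1 - 1 = 9, d_3 = (111 - 9^2)/10 = 30/10 = 3, a_3 = floor((10 + 9)/3) = 6.
  m_4 = 3*6 - 9 = 9, d_4 = (111 - 9^2)/3 = 30/3 = 10, a_4 = floor((10 + 9)/10) = 1.
  m_5 = 10*1 - 9 = 1, d_5 = (111 - 1^2)/10 = 110/10 = 11, a_5 = floor((10 + 1)/11) = 1.
  m_6 = 11*1 - 1 = 10, d_6 = (111 - 10^2)/11 = 11/11 = 1, a_6 = floor((10 + 10)/1) = 20.
  m_7 = 1*20 - 10 = 10, d_7 = (111 - 10^2)/1 = 11/1 = 11: (m_7, d_7) = (m_1, d_1) = (10, 11), so from here the quotients repeat a_1, ..., a_6; the period length is 6.
Hence the expansion of sqrt(111) is a_0 = 10 followed by the repeating block 1, 1, 6, 1, 1, 20 (period 6).

[10; (1, 1, 6, 1, 1, 20)]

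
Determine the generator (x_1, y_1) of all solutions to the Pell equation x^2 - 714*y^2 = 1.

First expand sqrt(714) as a continued fraction. With x_i = (sqrt(714) + m_i)/d_i and (m_0, d_0) = (0, 1): a_0 = floor(sqrt(714)) = 26, since 26^2 = 676 <= 714 < 729 = 27^2.
Iterate m_{i+1} = d_i*a_i - m_i, d_{i+1} = (714 - m_{i+1}^2)/d_i, a_{i+1} = floor((a_0 + m_{i+1})/d_{i+1}):
  m_1 = 1*26 - 0 = 26, d_1 = (714 - 26^2)/1 = 38/1 = 38, a_1 = floor((26 + 26)/38) = 1.
  m_2 = 38*1 - 26 = 12, d_2 = (714 - 12^2)/38 = 570/38 = 15, a_2 = floor((26 + 12)/15) = 2.
  m_3 = 15*2 - 12 = 18, d_3 = (714 - 18^2)/15 = 390/15 = 26, a_3 = floor((26 + 18)/26) = 1.
  m_4 = 26*1 - 18 = 8, d_4 = (714 - 8^2)/26 = 650/26 = 25, a_4 = floor((26 + 8)/25) = 1.
  m_5 = 25*1 - 8 = 17, d_5 = (714 - 17^2)/25 = 425/25 = 17, a_5 = floor((26 + 17)/17) = 2.
  m_6 = 17*2 - 17 = 17, d_6 = (714 - 17^2)/17 = 425/17 = 25, a_6 = floor((26 + 17)/25) = 1.
  m_7 = 25*1 - 17 = 8, d_7 = (714 - 8^2)/25 = 650/25 = 26, a_7 = floor((26 + 8)/26) = 1.
  m_8 = 26*1 - 8 = 18, d_8 = (714 - 18^2)/26 = 390/26 = 15, a_8 = floor((26 + 18)/15) = 2.
  m_9 = 15*2 - 18 = 12, d_9 = (714 - 12^2)/15 = 570/15 = 38, a_9 = floor((26 + 12)/38) = 1.
  m_10 = 38*1 - 12 = 26, d_10 = (714 - 26^2)/38 = 38/38 = 1, a_10 = floor((26 + 26)/1) = 52.
  m_11 = 1*52 - 26 = 26, d_11 = (714 - 26^2)/1 = 38/1 = 38: (m_11, d_11) = (m_1, d_1) = (26, 38), so from here the quotients repeat a_1, ..., a_10; the period length is 10.
So sqrt(714) = [26; (1, 2, 1, 1, 2, 1, 1, 2, 1, 52)] with period length k = 10.
k is even, so the fundamental solution of x^2 - 714y^2 = 1 is (p_{k-1}, q_{k-1}) = (p_9, q_9); compute convergents through index 9.
Convergents (p_i = a_i*p_{i-1} + p_{i-2}, q_i = a_i*q_{i-1} + q_{i-2} with p_{-2}=0, p_{-1}=1, q_{-2}=1, q_{-1}=0):
  i=0: a_0=26, p_0 = 26*1 + 0 = 26, q_0 = 26*0 + 1 = 1.
  i=1: a_1=1, p_1 = 1*26 + 1 = 27, q_1 = 1*1 + 0 = 1.
  i=2: a_2=2, p_2 = 2*27 + 26 = 80, q_2 = 2*1 + 1 = 3.
  i=3: a_3=1, p_3 = 1*80 + 27 = 107, q_3 = 1*3 + 1 = 4.
  i=4: a_4=1, p_4 = 1*107 + 80 = 187, q_4 = 1*4 + 3 = 7.
  i=5: a_5=2, p_5 = 2*187 + 107 = 481, q_5 = 2*7 + 4 = 18.
  i=6: a_6=1, p_6 = 1*481 + 187 = 668, q_6 = 1*18 + 7 = 25.
  i=7: a_7=1, p_7 = 1*668 + 481 = 1149, q_7 = 1*25 + 18 = 43.
  i=8: a_8=2, p_8 = 2*1149 + 668 = 2966, q_8 = 2*43 + 25 = 111.
  i=9: a_9=1, p_9 = 1*2966 + 1149 = 4115, q_9 = 1*111 + 43 = 154.
Check: 4115^2 - 714*154^2 = 16933225 - 16933224 = 1, so (x, y) = (4115, 154) solves the equation, and by the theorem it is the least positive solution.

(x, y) = (4115, 154)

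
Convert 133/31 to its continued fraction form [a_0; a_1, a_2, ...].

Run the Euclidean algorithm on 133 and 31; the successive quotients are the partial quotients a_0, a_1, ... (each step inverts the fractional part left over by the previous one):
  133 = 4*31 + 9, so a_0 = 4.
  31 = 3*9 + 4, so a_1 = 3.
  9 = 2*4 + 1, so a_2 = 2.
  4 = 4*1 + 0, so a_3 = 4.
The remainder reaches 0 after 4 divisions, so the expansion has 4 partial quotients, read off in order.

[4; 3, 2, 4]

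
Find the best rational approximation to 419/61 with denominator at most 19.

Expand x = 419/61 as a continued fraction with the Euclidean algorithm:
  419 = 6*61 + 53, so a_0 = 6.
  61 = 1*53 + 8, so a_1 = 1.
  53 = 6*8 + 5, so a_2 = 6.
  8 = 1*5 + 3, so a_3 = 1.
  5 = 1*3 + 2, so a_4 = 1.
  3 = 1*2 + 1, so a_5 = 1.
  2 = 2*1 + 0, so a_6 = 2.
so x = [6; 1, 6, 1, 1, 1, 2].
Convergents (p_i = a_i*p_{i-1} + p_{i-2}, q_i = a_i*q_{i-1} + q_{i-2} with p_{-2}=0, p_{-1}=1, q_{-2}=1, q_{-1}=0), until the denominator exceeds 19:
  i=0: a_0=6, p_0 = 6*1 + 0 = 6, q_0 = 6*0 + 1 = 1.
  i=1: a_1=1, p_1 = 1*6 + 1 = 7, q_1 = 1*1 + 0 = 1.
  i=2: a_2=6, p_2 = 6*7 + 6 = 48, q_2 = 6*1 + 1 = 7.
  i=3: a_3=1, p_3 = 1*48 + 7 = 55, q_3 = 1*7 + 1 = 8.
  i=4: a_4=1, p_4 = 1*55 + 48 = 103, q_4 = 1*8 + 7 = 15.
  i=5: a_5=1, p_5 = 1*103 + 55 = 158, q_5 = 1*15 + 8 = 23.
q_5 = 23 > 19, so the last convergent with denominator <= 19 is p_4/q_4 = 103/15.
The closest fraction with denominator <= 19 is either p_4/q_4 or the intermediate fraction (k*p_4 + p_3)/(k*q_4 + q_3) with the largest k >= 1 whose denominator stays <= 19; these approach x as k grows, and every other convergent or intermediate fraction in range is farther away.
Largest k: floor((19 - q_3)/q_4) = floor((19 - 8)/15) = 0.
Since k = 0, no intermediate fraction beyond p_4/q_4 has denominator <= 19, so the convergent 103/15 is the closest (its error is |419*15 - 103*61|/(61*15) = 2/915).

103/15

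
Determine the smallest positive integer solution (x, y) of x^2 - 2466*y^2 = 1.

(x, y) = (3959299, 79730)

First expand sqrt(2466) as a continued fraction. With x_i = (sqrt(2466) + m_i)/d_i and (m_0, d_0) = (0, 1): a_0 = floor(sqrt(2466)) = 49, since 49^2 = 2401 <= 2466 < 2500 = 50^2.
Iterate m_{i+1} = d_i*a_i - m_i, d_{i+1} = (2466 - m_{i+1}^2)/d_i, a_{i+1} = floor((a_0 + m_{i+1})/d_{i+1}):
  m_1 = 1*49 - 0 = 49, d_1 = (2466 - 49^2)/1 = 65/1 = 65, a_1 = floor((49 + 49)/65) = 1.
  m_2 = 65*1 - 49 = 16, d_2 = (2466 - 16^2)/65 = 2210/65 = 34, a_2 = floor((49 + 16)/34) = 1.
  m_3 = 34*1 - 16 = 18, d_3 = (2466 - 18^2)/34 = 2142/34 = 63, a_3 = floor((49 + 18)/63) = 1.
  m_4 = 63*1 - 18 = 45, d_4 = (2466 - 45^2)/63 = 441/63 = 7, a_4 = floor((49 + 45)/7) = 13.
  m_5 = 7*13 - 45 = 46, d_5 = (2466 - 46^2)/7 = 350/7 = 50, a_5 = floor((49 + 46)/50) = 1.
  m_6 = 50*1 - 46 = 4, d_6 = (2466 - 4^2)/50 = 2450/50 = 49, a_6 = floor((49 + 4)/49) = 1.
  m_7 = 49*1 - 4 = 45, d_7 = (2466 - 45^2)/49 = 441/49 = 9, a_7 = floor((49 + 45)/9) = 10.
  m_8 = 9*10 - 45 = 45, d_8 = (2466 - 45^2)/9 = 441/9 = 49, a_8 = floor((49 + 45)/49) = 1.
  m_9 = 49*1 - 45 = 4, d_9 = (2466 - 4^2)/49 = 2450/49 = 50, a_9 = floor((49 + 4)/50) = 1.
  m_10 = 50*1 - 4 = 46, d_10 = (2466 - 46^2)/50 = 350/50 = 7, a_10 = floor((49 + 46)/7) = 13.
  m_11 = 7*13 - 46 = 45, d_11 = (2466 - 45^2)/7 = 441/7 = 63, a_11 = floor((49 + 45)/63) = 1.
  m_12 = 63*1 - 45 = 18, d_12 = (2466 - 18^2)/63 = 2142/63 = 34, a_12 = floor((49 + 18)/34) = 1.
  m_13 = 34*1 - 18 = 16, d_13 = (2466 - 16^2)/34 = 2210/34 = 65, a_13 = floor((49 + 16)/65) = 1.
  m_14 = 65*1 - 16 = 49, d_14 = (2466 - 49^2)/65 = 65/65 = 1, a_14 = floor((49 + 49)/1) = 98.
  m_15 = 1*98 - 49 = 49, d_15 = (2466 - 49^2)/1 = 65/1 = 65: (m_15, d_15) = (m_1, d_1) = (49, 65), so from here the quotients repeat a_1, ..., a_14; the period length is 14.
So sqrt(2466) = [49; (1, 1, 1, 13, 1, 1, 10, 1, 1, 13, 1, 1, 1, 98)] with period length k = 14.
k is even, so the fundamental solution of x^2 - 2466y^2 = 1 is (p_{k-1}, q_{k-1}) = (p_13, q_13); compute convergents through index 13.
Convergents (p_i = a_i*p_{i-1} + p_{i-2}, q_i = a_i*q_{i-1} + q_{i-2} with p_{-2}=0, p_{-1}=1, q_{-2}=1, q_{-1}=0):
  i=0: a_0=49, p_0 = 49*1 + 0 = 49, q_0 = 49*0 + 1 = 1.
  i=1: a_1=1, p_1 = 1*49 + 1 = 50, q_1 = 1*1 + 0 = 1.
  i=2: a_2=1, p_2 = 1*50 + 49 = 99, q_2 = 1*1 + 1 = 2.
  i=3: a_3=1, p_3 = 1*99 + 50 = 149, q_3 = 1*2 + 1 = 3.
  i=4: a_4=13, p_4 = 13*149 + 99 = 2036, q_4 = 13*3 + 2 = 41.
  i=5: a_5=1, p_5 = 1*2036 + 149 = 2185, q_5 = 1*41 + 3 = 44.
  i=6: a_6=1, p_6 = 1*2185 + 2036 = 4221, q_6 = 1*44 + 41 = 85.
  i=7: a_7=10, p_7 = 10*4221 + 2185 = 44395, q_7 = 10*85 + 44 = 894.
  i=8: a_8=1, p_8 = 1*44395 + 4221 = 48616, q_8 = 1*894 + 85 = 979.
  i=9: a_9=1, p_9 = 1*48616 + 44395 = 93011, q_9 = 1*979 + 894 = 1873.
  i=10: a_10=13, p_10 = 13*93011 + 48616 = 1257759, q_10 = 13*1873 + 979 = 25328.
  i=11: a_11=1, p_11 = 1*1257759 + 93011 = 1350770, q_11 = 1*25328 + 1873 = 27201.
  i=12: a_12=1, p_12 = 1*1350770 + 1257759 = 2608529, q_12 = 1*27201 + 25328 = 52529.
  i=13: a_13=1, p_13 = 1*2608529 + 1350770 = 3959299, q_13 = 1*52529 + 27201 = 79730.
Check: 3959299^2 - 2466*79730^2 = 15676048571401 - 15676048571400 = 1, so (x, y) = (3959299, 79730) solves the equation, and by the theorem it is the least positive solution.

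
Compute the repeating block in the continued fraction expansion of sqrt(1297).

[36; (72)]

Write x_i = (sqrt(1297) + m_i)/d_i with (m_0, d_0) = (0, 1). a_0 = floor(sqrt(1297)) = 36, since 36^2 = 1296 <= 1297 < 1369 = 37^2.
Iterate m_{i+1} = d_i*a_i - m_i, d_{i+1} = (1297 - m_{i+1}^2)/d_i, a_{i+1} = floor((a_0 + m_{i+1})/d_{i+1}):
  m_1 = 1*36 - 0 = 36, d_1 = (1297 - 36^2)/1 = 1/1 = 1, a_1 = floor((36 + 36)/1) = 72.
  m_2 = 1*72 - 36 = 36, d_2 = (1297 - 36^2)/1 = 1/1 = 1: (m_2, d_2) = (m_1, d_1) = (36, 1), so from here the quotient a_1 repeats; the period length is 1.
Hence the expansion of sqrt(1297) is a_0 = 36 followed by the repeating block 72 (period 1).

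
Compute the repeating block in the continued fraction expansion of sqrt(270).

[16; (2, 3, 6, 3, 2, 32)]

Write x_i = (sqrt(270) + m_i)/d_i with (m_0, d_0) = (0, 1). a_0 = floor(sqrt(270)) = 16, since 16^2 = 256 <= 270 < 289 = 17^2.
Iterate m_{i+1} = d_i*a_i - m_i, d_{i+1} = (270 - m_{i+1}^2)/d_i, a_{i+1} = floor((a_0 + m_{i+1})/d_{i+1}):
  m_1 = 1*16 - 0 = 16, d_1 = (270 - 16^2)/1 = 14/1 = 14, a_1 = floor((16 + 16)/14) = 2.
  m_2 = 14*2 - 16 = 12, d_2 = (270 - 12^2)/14 = 126/14 = 9, a_2 = floor((16 + 12)/9) = 3.
  m_3 = 9*3 - 12 = 15, d_3 = (270 - 15^2)/9 = 45/9 = 5, a_3 = floor((16 + 15)/5) = 6.
  m_4 = 5*6 - 15 = 15, d_4 = (270 - 15^2)/5 = 45/5 = 9, a_4 = floor((16 + 15)/9) = 3.
  m_5 = 9*3 - 15 = 12, d_5 = (270 - 12^2)/9 = 126/9 = 14, a_5 = floor((16 + 12)/14) = 2.
  m_6 = 14*2 - 12 = 16, d_6 = (270 - 16^2)/14 = 14/14 = 1, a_6 = floor((16 + 16)/1) = 32.
  m_7 = 1*32 - 16 = 16, d_7 = (270 - 16^2)/1 = 14/1 = 14: (m_7, d_7) = (m_1, d_1) = (16, 14), so from here the quotients repeat a_1, ..., a_6; the period length is 6.
Hence the expansion of sqrt(270) is a_0 = 16 followed by the repeating block 2, 3, 6, 3, 2, 32 (period 6).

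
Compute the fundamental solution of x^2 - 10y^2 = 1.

First expand sqrt(10) as a continued fraction. With x_i = (sqrt(10) + m_i)/d_i and (m_0, d_0) = (0, 1): a_0 = floor(sqrt(10)) = 3, since 3^2 = 9 <= 10 < 16 = 4^2.
Iterate m_{i+1} = d_i*a_i - m_i, d_{i+1} = (10 - m_{i+1}^2)/d_i, a_{i+1} = floor((a_0 + m_{i+1})/d_{i+1}):
  m_1 = 1*3 - 0 = 3, d_1 = (10 - 3^2)/1 = 1/1 = 1, a_1 = floor((3 + 3)/1) = 6.
  m_2 = 1*6 - 3 = 3, d_2 = (10 - 3^2)/1 = 1/1 = 1: (m_2, d_2) = (m_1, d_1) = (3, 1), so from here the quotient a_1 repeats; the period length is 1.
So sqrt(10) = [3; (6)] with period length k = 1.
k is odd, so (p_{k-1}, q_{k-1}) only solves x^2 - 10y^2 = -1 and the fundamental solution of x^2 - 10y^2 = 1 is (p_{2k-1}, q_{2k-1}) = (p_1, q_1); compute convergents through index 1, running through the period twice.
Convergents (p_i = a_i*p_{i-1} + p_{i-2}, q_i = a_i*q_{i-1} + q_{i-2} with p_{-2}=0, p_{-1}=1, q_{-2}=1, q_{-1}=0):
  i=0: a_0=3, p_0 = 3*1 + 0 = 3, q_0 = 3*0 + 1 = 1.
  i=1: a_1=6, p_1 = 6*3 + 1 = 19, q_1 = 6*1 + 0 = 6.
Indeed p_0^2 - 10*q_0^2 = 9 - 10 = -1, not +1.
Check: 19^2 - 10*6^2 = 361 - 360 = 1, so (x, y) = (19, 6) solves the equation, and by the theorem it is the least positive solution.

(x, y) = (19, 6)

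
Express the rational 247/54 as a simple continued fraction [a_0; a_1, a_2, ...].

[4; 1, 1, 2, 1, 7]

Run the Euclidean algorithm on 247 and 54; the successive quotients are the partial quotients a_0, a_1, ... (each step inverts the fractional part left over by the previous one):
  247 = 4*54 + 31, so a_0 = 4.
  54 = 1*31 + 23, so a_1 = 1.
  31 = 1*23 + 8, so a_2 = 1.
  23 = 2*8 + 7, so a_3 = 2.
  8 = 1*7 + 1, so a_4 = 1.
  7 = 7*1 + 0, so a_5 = 7.
The remainder reaches 0 after 6 divisions, so the expansion has 6 partial quotients, read off in order.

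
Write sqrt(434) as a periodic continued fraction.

[20; (1, 4, 1, 40)]

Write x_i = (sqrt(434) + m_i)/d_i with (m_0, d_0) = (0, 1). a_0 = floor(sqrt(434)) = 20, since 20^2 = 400 <= 434 < 441 = 21^2.
Iterate m_{i+1} = d_i*a_i - m_i, d_{i+1} = (434 - m_{i+1}^2)/d_i, a_{i+1} = floor((a_0 + m_{i+1})/d_{i+1}):
  m_1 = 1*20 - 0 = 20, d_1 = (434 - 20^2)/1 = 34/1 = 34, a_1 = floor((20 + 20)/34) = 1.
  m_2 = 34*1 - 20 = 14, d_2 = (434 - 14^2)/34 = 238/34 = 7, a_2 = floor((20 + 14)/7) = 4.
  m_3 = 7*4 - 14 = 14, d_3 = (434 - 14^2)/7 = 238/7 = 34, a_3 = floor((20 + 14)/34) = 1.
  m_4 = 34*1 - 14 = 20, d_4 = (434 - 20^2)/34 = 34/34 = 1, a_4 = floor((20 + 20)/1) = 40.
  m_5 = 1*40 - 20 = 20, d_5 = (434 - 20^2)/1 = 34/1 = 34: (m_5, d_5) = (m_1, d_1) = (20, 34), so from here the quotients repeat a_1, ..., a_4; the period length is 4.
Hence the expansion of sqrt(434) is a_0 = 20 followed by the repeating block 1, 4, 1, 40 (period 4).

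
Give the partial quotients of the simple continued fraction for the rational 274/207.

[1; 3, 11, 6]

Run the Euclidean algorithm on 274 and 207; the successive quotients are the partial quotients a_0, a_1, ... (each step inverts the fractional part left over by the previous one):
  274 = 1*207 + 67, so a_0 = 1.
  207 = 3*67 + 6, so a_1 = 3.
  67 = 11*6 + 1, so a_2 = 11.
  6 = 6*1 + 0, so a_3 = 6.
The remainder reaches 0 after 4 divisions, so the expansion has 4 partial quotients, read off in order.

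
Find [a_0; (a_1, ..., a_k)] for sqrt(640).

[25; (3, 2, 1, 4, 1, 11, 1, 4, 1, 2, 3, 50)]

Write x_i = (sqrt(640) + m_i)/d_i with (m_0, d_0) = (0, 1). a_0 = floor(sqrt(640)) = 25, since 25^2 = 625 <= 640 < 676 = 26^2.
Iterate m_{i+1} = d_i*a_i - m_i, d_{i+1} = (640 - m_{i+1}^2)/d_i, a_{i+1} = floor((a_0 + m_{i+1})/d_{i+1}):
  m_1 = 1*25 - 0 = 25, d_1 = (640 - 25^2)/1 = 15/1 = 15, a_1 = floor((25 + 25)/15) = 3.
  m_2 = 15*3 - 25 = 20, d_2 = (640 - 20^2)/15 = 240/15 = 16, a_2 = floor((25 + 20)/16) = 2.
  m_3 = 16*2 - 20 = 12, d_3 = (640 - 12^2)/16 = 496/16 = 31, a_3 = floor((25 + 12)/31) = 1.
  m_4 = 31*1 - 12 = 19, d_4 = (640 - 19^2)/31 = 279/31 = 9, a_4 = floor((25 + 19)/9) = 4.
  m_5 = 9*4 - 19 = 17, d_5 = (640 - 17^2)/9 = 351/9 = 39, a_5 = floor((25 + 17)/39) = 1.
  m_6 = 39*1 - 17 = 22, d_6 = (640 - 22^2)/39 = 156/39 = 4, a_6 = floor((25 + 22)/4) = 11.
  m_7 = 4*11 - 22 = 22, d_7 = (640 - 22^2)/4 = 156/4 = 39, a_7 = floor((25 + 22)/39) = 1.
  m_8 = 39*1 - 22 = 17, d_8 = (640 - 17^2)/39 = 351/39 = 9, a_8 = floor((25 + 17)/9) = 4.
  m_9 = 9*4 - 17 = 19, d_9 = (640 - 19^2)/9 = 279/9 = 31, a_9 = floor((25 + 19)/31) = 1.
  m_10 = 31*1 - 19 = 12, d_10 = (640 - 12^2)/31 = 496/31 = 16, a_10 = floor((25 + 12)/16) = 2.
  m_11 = 16*2 - 12 = 20, d_11 = (640 - 20^2)/16 = 240/16 = 15, a_11 = floor((25 + 20)/15) = 3.
  m_12 = 15*3 - 20 = 25, d_12 = (640 - 25^2)/15 = 15/15 = 1, a_12 = floor((25 + 25)/1) = 50.
  m_13 = 1*50 - 25 = 25, d_13 = (640 - 25^2)/1 = 15/1 = 15: (m_13, d_13) = (m_1, d_1) = (25, 15), so from here the quotients repeat a_1, ..., a_12; the period length is 12.
Hence the expansion of sqrt(640) is a_0 = 25 followed by the repeating block 3, 2, 1, 4, 1, 11, 1, 4, 1, 2, 3, 50 (period 12).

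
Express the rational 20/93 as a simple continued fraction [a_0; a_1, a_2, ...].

Run the Euclidean algorithm on 20 and 93; the successive quotients are the partial quotients a_0, a_1, ... (each step inverts the fractional part left over by the previous one):
  20 = 0*93 + 20, so a_0 = 0.
  93 = 4*20 + 13, so a_1 = 4.
  20 = 1*13 + 7, so a_2 = 1.
  13 = 1*7 + 6, so a_3 = 1.
  7 = 1*6 + 1, so a_4 = 1.
  6 = 6*1 + 0, so a_5 = 6.
The remainder reaches 0 after 6 divisions, so the expansion has 6 partial quotients, read off in order.

[0; 4, 1, 1, 1, 6]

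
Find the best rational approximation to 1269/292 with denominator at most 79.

113/26

Expand x = 1269/292 as a continued fraction with the Euclidean algorithm:
  1269 = 4*292 + 101, so a_0 = 4.
  292 = 2*101 + 90, so a_1 = 2.
  101 = 1*90 + 11, so a_2 = 1.
  90 = 8*11 + 2, so a_3 = 8.
  11 = 5*2 + 1, so a_4 = 5.
  2 = 2*1 + 0, so a_5 = 2.
so x = [4; 2, 1, 8, 5, 2].
Convergents (p_i = a_i*p_{i-1} + p_{i-2}, q_i = a_i*q_{i-1} + q_{i-2} with p_{-2}=0, p_{-1}=1, q_{-2}=1, q_{-1}=0), until the denominator exceeds 79:
  i=0: a_0=4, p_0 = 4*1 + 0 = 4, q_0 = 4*0 + 1 = 1.
  i=1: a_1=2, p_1 = 2*4 + 1 = 9, q_1 = 2*1 + 0 = 2.
  i=2: a_2=1, p_2 = 1*9 + 4 = 13, q_2 = 1*2 + 1 = 3.
  i=3: a_3=8, p_3 = 8*13 + 9 = 113, q_3 = 8*3 + 2 = 26.
  i=4: a_4=5, p_4 = 5*113 + 13 = 578, q_4 = 5*26 + 3 = 133.
q_4 = 133 > 79, so the last convergent with denominator <= 79 is p_3/q_3 = 113/26.
The closest fraction with denominator <= 79 is either p_3/q_3 or the intermediate fraction (k*p_3 + p_2)/(k*q_3 + q_2) with the largest k >= 1 whose denominator stays <= 79; these approach x as k grows, and every other convergent or intermediate fraction in range is farther away.
Largest k: floor((79 - q_2)/q_3) = floor((79 - 3)/26) = 2.
That gives (2*113 + 13)/(2*26 + 3) = 239/55.
Compare the errors: |x - 113/26| = |1269*26 - 113*292|/(292*26) = 2/7592, and |x - 239/55| = |1269*55 - 239*292|/(292*55) = 7/16060.
Cross-multiplying, 2*16060 = 32120 < 53144 = 7*7592, so 2/7592 is smaller: the convergent 113/26 is closer to x than 239/55.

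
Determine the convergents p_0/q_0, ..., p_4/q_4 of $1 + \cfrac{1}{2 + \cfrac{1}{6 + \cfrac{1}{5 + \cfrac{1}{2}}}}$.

Using the convergent recurrence p_i = a_i*p_{i-1} + p_{i-2}, q_i = a_i*q_{i-1} + q_{i-2} with p_{-2}=0, p_{-1}=1, q_{-2}=1, q_{-1}=0:
  i=0: a_0=1, p_0 = 1*1 + 0 = 1, q_0 = 1*0 + 1 = 1.
  i=1: a_1=2, p_1 = 2*1 + 1 = 3, q_1 = 2*1 + 0 = 2.
  i=2: a_2=6, p_2 = 6*3 + 1 = 19, q_2 = 6*2 + 1 = 13.
  i=3: a_3=5, p_3 = 5*19 + 3 = 98, q_3 = 5*13 + 2 = 67.
  i=4: a_4=2, p_4 = 2*98 + 19 = 215, q_4 = 2*67 + 13 = 147.

1/1, 3/2, 19/13, 98/67, 215/147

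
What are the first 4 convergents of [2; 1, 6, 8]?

2/1, 3/1, 20/7, 163/57

Using the convergent recurrence p_i = a_i*p_{i-1} + p_{i-2}, q_i = a_i*q_{i-1} + q_{i-2} with p_{-2}=0, p_{-1}=1, q_{-2}=1, q_{-1}=0:
  i=0: a_0=2, p_0 = 2*1 + 0 = 2, q_0 = 2*0 + 1 = 1.
  i=1: a_1=1, p_1 = 1*2 + 1 = 3, q_1 = 1*1 + 0 = 1.
  i=2: a_2=6, p_2 = 6*3 + 2 = 20, q_2 = 6*1 + 1 = 7.
  i=3: a_3=8, p_3 = 8*20 + 3 = 163, q_3 = 8*7 + 1 = 57.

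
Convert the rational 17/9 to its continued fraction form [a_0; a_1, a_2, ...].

Run the Euclidean algorithm on 17 and 9; the successive quotients are the partial quotients a_0, a_1, ... (each step inverts the fractional part left over by the previous one):
  17 = 1*9 + 8, so a_0 = 1.
  9 = 1*8 + 1, so a_1 = 1.
  8 = 8*1 + 0, so a_2 = 8.
The remainder reaches 0 after 3 divisions, so the expansion has 3 partial quotients, read off in order.

[1; 1, 8]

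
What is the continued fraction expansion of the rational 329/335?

Run the Euclidean algorithm on 329 and 335; the successive quotients are the partial quotients a_0, a_1, ... (each step inverts the fractional part left over by the previous one):
  329 = 0*335 + 329, so a_0 = 0.
  335 = 1*329 + 6, so a_1 = 1.
  329 = 54*6 + 5, so a_2 = 54.
  6 = 1*5 + 1, so a_3 = 1.
  5 = 5*1 + 0, so a_4 = 5.
The remainder reaches 0 after 5 divisions, so the expansion has 5 partial quotients, read off in order.

[0; 1, 54, 1, 5]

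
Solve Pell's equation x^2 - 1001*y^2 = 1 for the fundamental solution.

First expand sqrt(1001) as a continued fraction. With x_i = (sqrt(1001) + m_i)/d_i and (m_0, d_0) = (0, 1): a_0 = floor(sqrt(1001)) = 31, since 31^2 = 961 <= 1001 < 1024 = 32^2.
Iterate m_{i+1} = d_i*a_i - m_i, d_{i+1} = (1001 - m_{i+1}^2)/d_i, a_{i+1} = floor((a_0 + m_{i+1})/d_{i+1}):
  m_1 = 1*31 - 0 = 31, d_1 = (1001 - 31^2)/1 = 40/1 = 40, a_1 = floor((31 + 31)/40) = 1.
  m_2 = 40*1 - 31 = 9, d_2 = (1001 - 9^2)/40 = 920/40 = 23, a_2 = floor((31 + 9)/23) = 1.
  m_3 = 23*1 - 9 = 14, d_3 = (1001 - 14^2)/23 = 805/23 = 35, a_3 = floor((31 + 14)/35) = 1.
  m_4 = 35*1 - 14 = 21, d_4 = (1001 - 21^2)/35 = 560/35 = 16, a_4 = floor((31 + 21)/16) = 3.
  m_5 = 16*3 - 21 = 27, d_5 = (1001 - 27^2)/16 = 272/16 = 17, a_5 = floor((31 + 27)/17) = 3.
  m_6 = 17*3 - 27 = 24, d_6 = (1001 - 24^2)/17 = 425/17 = 25, a_6 = floor((31 + 24)/25) = 2.
  m_7 = 25*2 - 24 = 26, d_7 = (1001 - 26^2)/25 = 325/25 = 13, a_7 = floor((31 + 26)/13) = 4.
  m_8 = 13*4 - 26 = 26, d_8 = (1001 - 26^2)/13 = 325/13 = 25, a_8 = floor((31 + 26)/25) = 2.
  m_9 = 25*2 - 26 = 24, d_9 = (1001 - 24^2)/25 = 425/25 = 17, a_9 = floor((31 + 24)/17) = 3.
  m_10 = 17*3 - 24 = 27, d_10 = (1001 - 27^2)/17 = 272/17 = 16, a_10 = floor((31 + 27)/16) = 3.
  m_11 = 16*3 - 27 = 21, d_11 = (1001 - 21^2)/16 = 560/16 = 35, a_11 = floor((31 + 21)/35) = 1.
  m_12 = 35*1 - 21 = 14, d_12 = (1001 - 14^2)/35 = 805/35 = 23, a_12 = floor((31 + 14)/23) = 1.
  m_13 = 23*1 - 14 = 9, d_13 = (1001 - 9^2)/23 = 920/23 = 40, a_13 = floor((31 + 9)/40) = 1.
  m_14 = 40*1 - 9 = 31, d_14 = (1001 - 31^2)/40 = 40/40 = 1, a_14 = floor((31 + 31)/1) = 62.
  m_15 = 1*62 - 31 = 31, d_15 = (1001 - 31^2)/1 = 40/1 = 40: (m_15, d_15) = (m_1, d_1) = (31, 40), so from here the quotients repeat a_1, ..., a_14; the period length is 14.
So sqrt(1001) = [31; (1, 1, 1, 3, 3, 2, 4, 2, 3, 3, 1, 1, 1, 62)] with period length k = 14.
k is even, so the fundamental solution of x^2 - 1001y^2 = 1 is (p_{k-1}, q_{k-1}) = (p_13, q_13); compute convergents through index 13.
Convergents (p_i = a_i*p_{i-1} + p_{i-2}, q_i = a_i*q_{i-1} + q_{i-2} with p_{-2}=0, p_{-1}=1, q_{-2}=1, q_{-1}=0):
  i=0: a_0=31, p_0 = 31*1 + 0 = 31, q_0 = 31*0 + 1 = 1.
  i=1: a_1=1, p_1 = 1*31 + 1 = 32, q_1 = 1*1 + 0 = 1.
  i=2: a_2=1, p_2 = 1*32 + 31 = 63, q_2 = 1*1 + 1 = 2.
  i=3: a_3=1, p_3 = 1*63 + 32 = 95, q_3 = 1*2 + 1 = 3.
  i=4: a_4=3, p_4 = 3*95 + 63 = 348, q_4 = 3*3 + 2 = 11.
  i=5: a_5=3, p_5 = 3*348 + 95 = 1139, q_5 = 3*11 + 3 = 36.
  i=6: a_6=2, p_6 = 2*1139 + 348 = 2626, q_6 = 2*36 + 11 = 83.
  i=7: a_7=4, p_7 = 4*2626 + 1139 = 11643, q_7 = 4*83 + 36 = 368.
  i=8: a_8=2, p_8 = 2*11643 + 2626 = 25912, q_8 = 2*368 + 83 = 819.
  i=9: a_9=3, p_9 = 3*25912 + 11643 = 89379, q_9 = 3*819 + 368 = 2825.
  i=10: a_10=3, p_10 = 3*89379 + 25912 = 294049, q_10 = 3*2825 + 819 = 9294.
  i=11: a_11=1, p_11 = 1*294049 + 89379 = 383428, q_11 = 1*9294 + 2825 = 12119.
  i=12: a_12=1, p_12 = 1*383428 + 294049 = 677477, q_12 = 1*12119 + 9294 = 21413.
  i=13: a_13=1, p_13 = 1*677477 + 383428 = 1060905, q_13 = 1*21413 + 12119 = 33532.
Check: 1060905^2 - 1001*33532^2 = 1125519419025 - 1125519419024 = 1, so (x, y) = (1060905, 33532) solves the equation, and by the theorem it is the least positive solution.

(x, y) = (1060905, 33532)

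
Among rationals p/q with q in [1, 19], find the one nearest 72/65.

21/19

Expand x = 72/65 as a continued fraction with the Euclidean algorithm:
  72 = 1*65 + 7, so a_0 = 1.
  65 = 9*7 + 2, so a_1 = 9.
  7 = 3*2 + 1, so a_2 = 3.
  2 = 2*1 + 0, so a_3 = 2.
so x = [1; 9, 3, 2].
Convergents (p_i = a_i*p_{i-1} + p_{i-2}, q_i = a_i*q_{i-1} + q_{i-2} with p_{-2}=0, p_{-1}=1, q_{-2}=1, q_{-1}=0), until the denominator exceeds 19:
  i=0: a_0=1, p_0 = 1*1 + 0 = 1, q_0 = 1*0 + 1 = 1.
  i=1: a_1=9, p_1 = 9*1 + 1 = 10, q_1 = 9*1 + 0 = 9.
  i=2: a_2=3, p_2 = 3*10 + 1 = 31, q_2 = 3*9 + 1 = 28.
q_2 = 28 > 19, so the last convergent with denominator <= 19 is p_1/q_1 = 10/9.
The closest fraction with denominator <= 19 is either p_1/q_1 or the intermediate fraction (k*p_1 + p_0)/(k*q_1 + q_0) with the largest k >= 1 whose denominator stays <= 19; these approach x as k grows, and every other convergent or intermediate fraction in range is farther away.
Largest k: floor((19 - q_0)/q_1) = floor((19 - 1)/9) = 2.
That gives (2*10 + 1)/(2*9 + 1) = 21/19.
Compare the errors: |x - 10/9| = |72*9 - 10*65|/(65*9) = 2/585, and |x - 21/19| = |72*19 - 21*65|/(65*19) = 3/1235.
Cross-multiplying, 3*585 = 1755 < 2470 = 2*1235, so 3/1235 is smaller: the intermediate fraction 21/19 is closer to x than 10/9.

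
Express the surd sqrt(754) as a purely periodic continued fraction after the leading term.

Write x_i = (sqrt(754) + m_i)/d_i with (m_0, d_0) = (0, 1). a_0 = floor(sqrt(754)) = 27, since 27^2 = 729 <= 754 < 784 = 28^2.
Iterate m_{i+1} = d_i*a_i - m_i, d_{i+1} = (754 - m_{i+1}^2)/d_i, a_{i+1} = floor((a_0 + m_{i+1})/d_{i+1}):
  m_1 = 1*27 - 0 = 27, d_1 = (754 - 27^2)/1 = 25/1 = 25, a_1 = floor((27 + 27)/25) = 2.
  m_2 = 25*2 - 27 = 23, d_2 = (754 - 23^2)/25 = 225/25 = 9, a_2 = floor((27 + 23)/9) = 5.
  m_3 = 9*5 - 23 = 22, d_3 = (754 - 22^2)/9 = 270/9 = 30, a_3 = floor((27 + 22)/30) = 1.
  m_4 = 30*1 - 22 = 8, d_4 = (754 - 8^2)/30 = 690/30 = 23, a_4 = floor((27 + 8)/23) = 1.
  m_5 = 23*1 - 8 = 15, d_5 = (754 - 15^2)/23 = 529/23 = 23, a_5 = floor((27 + 15)/23) = 1.
  m_6 = 23*1 - 15 = 8, d_6 = (754 - 8^2)/23 = 690/23 = 30, a_6 = floor((27 + 8)/30) = 1.
  m_7 = 30*1 - 8 = 22, d_7 = (754 - 22^2)/30 = 270/30 = 9, a_7 = floor((27 + 22)/9) = 5.
  m_8 = 9*5 - 22 = 23, d_8 = (754 - 23^2)/9 = 225/9 = 25, a_8 = floor((27 + 23)/25) = 2.
  m_9 = 25*2 - 23 = 27, d_9 = (754 - 27^2)/25 = 25/25 = 1, a_9 = floor((27 + 27)/1) = 54.
  m_10 = 1*54 - 27 = 27, d_10 = (754 - 27^2)/1 = 25/1 = 25: (m_10, d_10) = (m_1, d_1) = (27, 25), so from here the quotients repeat a_1, ..., a_9; the period length is 9.
Hence the expansion of sqrt(754) is a_0 = 27 followed by the repeating block 2, 5, 1, 1, 1, 1, 5, 2, 54 (period 9).

[27; (2, 5, 1, 1, 1, 1, 5, 2, 54)]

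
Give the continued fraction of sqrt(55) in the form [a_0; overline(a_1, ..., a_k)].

Write x_i = (sqrt(55) + m_i)/d_i with (m_0, d_0) = (0, 1). a_0 = floor(sqrt(55)) = 7, since 7^2 = 49 <= 55 < 64 = 8^2.
Iterate m_{i+1} = d_i*a_i - m_i, d_{i+1} = (55 - m_{i+1}^2)/d_i, a_{i+1} = floor((a_0 + m_{i+1})/d_{i+1}):
  m_1 = 1*7 - 0 = 7, d_1 = (55 - 7^2)/1 = 6/1 = 6, a_1 = floor((7 + 7)/6) = 2.
  m_2 = 6*2 - 7 = 5, d_2 = (55 - 5^2)/6 = 30/6 = 5, a_2 = floor((7 + 5)/5) = 2.
  m_3 = 5*2 - 5 = 5, d_3 = (55 - 5^2)/5 = 30/5 = 6, a_3 = floor((7 + 5)/6) = 2.
  m_4 = 6*2 - 5 = 7, d_4 = (55 - 7^2)/6 = 6/6 = 1, a_4 = floor((7 + 7)/1) = 14.
  m_5 = 1*14 - 7 = 7, d_5 = (55 - 7^2)/1 = 6/1 = 6: (m_5, d_5) = (m_1, d_1) = (7, 6), so from here the quotients repeat a_1, ..., a_4; the period length is 4.
Hence the expansion of sqrt(55) is a_0 = 7 followed by the repeating block 2, 2, 2, 14 (period 4).

[7; overline(2, 2, 2, 14)]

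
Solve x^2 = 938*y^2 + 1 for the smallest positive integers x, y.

(x, y) = (17151, 560)

First expand sqrt(938) as a continued fraction. With x_i = (sqrt(938) + m_i)/d_i and (m_0, d_0) = (0, 1): a_0 = floor(sqrt(938)) = 30, since 30^2 = 900 <= 938 < 961 = 31^2.
Iterate m_{i+1} = d_i*a_i - m_i, d_{i+1} = (938 - m_{i+1}^2)/d_i, a_{i+1} = floor((a_0 + m_{i+1})/d_{i+1}):
  m_1 = 1*30 - 0 = 30, d_1 = (938 - 30^2)/1 = 38/1 = 38, a_1 = floor((30 + 30)/38) = 1.
  m_2 = 38*1 - 30 = 8, d_2 = (938 - 8^2)/38 = 874/38 = 23, a_2 = floor((30 + 8)/23) = 1.
  m_3 = 23*1 - 8 = 15, d_3 = (938 - 15^2)/23 = 713/23 = 31, a_3 = floor((30 + 15)/31) = 1.
  m_4 = 31*1 - 15 = 16, d_4 = (938 - 16^2)/31 = 682/31 = 22, a_4 = floor((30 + 16)/22) = 2.
  m_5 = 22*2 - 16 = 28, d_5 = (938 - 28^2)/22 = 154/22 = 7, a_5 = floor((30 + 28)/7) = 8.
  m_6 = 7*8 - 28 = 28, d_6 = (938 - 28^2)/7 = 154/7 = 22, a_6 = floor((30 + 28)/22) = 2.
  m_7 = 22*2 - 28 = 16, d_7 = (938 - 16^2)/22 = 682/22 = 31, a_7 = floor((30 + 16)/31) = 1.
  m_8 = 31*1 - 16 = 15, d_8 = (938 - 15^2)/31 = 713/31 = 23, a_8 = floor((30 + 15)/23) = 1.
  m_9 = 23*1 - 15 = 8, d_9 = (938 - 8^2)/23 = 874/23 = 38, a_9 = floor((30 + 8)/38) = 1.
  m_10 = 38*1 - 8 = 30, d_10 = (938 - 30^2)/38 = 38/38 = 1, a_10 = floor((30 + 30)/1) = 60.
  m_11 = 1*60 - 30 = 30, d_11 = (938 - 30^2)/1 = 38/1 = 38: (m_11, d_11) = (m_1, d_1) = (30, 38), so from here the quotients repeat a_1, ..., a_10; the period length is 10.
So sqrt(938) = [30; (1, 1, 1, 2, 8, 2, 1, 1, 1, 60)] with period length k = 10.
k is even, so the fundamental solution of x^2 - 938y^2 = 1 is (p_{k-1}, q_{k-1}) = (p_9, q_9); compute convergents through index 9.
Convergents (p_i = a_i*p_{i-1} + p_{i-2}, q_i = a_i*q_{i-1} + q_{i-2} with p_{-2}=0, p_{-1}=1, q_{-2}=1, q_{-1}=0):
  i=0: a_0=30, p_0 = 30*1 + 0 = 30, q_0 = 30*0 + 1 = 1.
  i=1: a_1=1, p_1 = 1*30 + 1 = 31, q_1 = 1*1 + 0 = 1.
  i=2: a_2=1, p_2 = 1*31 + 30 = 61, q_2 = 1*1 + 1 = 2.
  i=3: a_3=1, p_3 = 1*61 + 31 = 92, q_3 = 1*2 + 1 = 3.
  i=4: a_4=2, p_4 = 2*92 + 61 = 245, q_4 = 2*3 + 2 = 8.
  i=5: a_5=8, p_5 = 8*245 + 92 = 2052, q_5 = 8*8 + 3 = 67.
  i=6: a_6=2, p_6 = 2*2052 + 245 = 4349, q_6 = 2*67 + 8 = 142.
  i=7: a_7=1, p_7 = 1*4349 + 2052 = 6401, q_7 = 1*142 + 67 = 209.
  i=8: a_8=1, p_8 = 1*6401 + 4349 = 10750, q_8 = 1*209 + 142 = 351.
  i=9: a_9=1, p_9 = 1*10750 + 6401 = 17151, q_9 = 1*351 + 209 = 560.
Check: 17151^2 - 938*560^2 = 294156801 - 294156800 = 1, so (x, y) = (17151, 560) solves the equation, and by the theorem it is the least positive solution.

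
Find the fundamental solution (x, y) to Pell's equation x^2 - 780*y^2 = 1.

(x, y) = (391, 14)

First expand sqrt(780) as a continued fraction. With x_i = (sqrt(780) + m_i)/d_i and (m_0, d_0) = (0, 1): a_0 = floor(sqrt(780)) = 27, since 27^2 = 729 <= 780 < 784 = 28^2.
Iterate m_{i+1} = d_i*a_i - m_i, d_{i+1} = (780 - m_{i+1}^2)/d_i, a_{i+1} = floor((a_0 + m_{i+1})/d_{i+1}):
  m_1 = 1*27 - 0 = 27, d_1 = (780 - 27^2)/1 = 51/1 = 51, a_1 = floor((27 + 27)/51) = 1.
  m_2 = 51*1 - 27 = 24, d_2 = (780 - 24^2)/51 = 204/51 = 4, a_2 = floor((27 + 24)/4) = 12.
  m_3 = 4*12 - 24 = 24, d_3 = (780 - 24^2)/4 = 204/4 = 51, a_3 = floor((27 + 24)/51) = 1.
  m_4 = 51*1 - 24 = 27, d_4 = (780 - 27^2)/51 = 51/51 = 1, a_4 = floor((27 + 27)/1) = 54.
  m_5 = 1*54 - 27 = 27, d_5 = (780 - 27^2)/1 = 51/1 = 51: (m_5, d_5) = (m_1, d_1) = (27, 51), so from here the quotients repeat a_1, ..., a_4; the period length is 4.
So sqrt(780) = [27; (1, 12, 1, 54)] with period length k = 4.
k is even, so the fundamental solution of x^2 - 780y^2 = 1 is (p_{k-1}, q_{k-1}) = (p_3, q_3); compute convergents through index 3.
Convergents (p_i = a_i*p_{i-1} + p_{i-2}, q_i = a_i*q_{i-1} + q_{i-2} with p_{-2}=0, p_{-1}=1, q_{-2}=1, q_{-1}=0):
  i=0: a_0=27, p_0 = 27*1 + 0 = 27, q_0 = 27*0 + 1 = 1.
  i=1: a_1=1, p_1 = 1*27 + 1 = 28, q_1 = 1*1 + 0 = 1.
  i=2: a_2=12, p_2 = 12*28 + 27 = 363, q_2 = 12*1 + 1 = 13.
  i=3: a_3=1, p_3 = 1*363 + 28 = 391, q_3 = 1*13 + 1 = 14.
Check: 391^2 - 780*14^2 = 152881 - 152880 = 1, so (x, y) = (391, 14) solves the equation, and by the theorem it is the least positive solution.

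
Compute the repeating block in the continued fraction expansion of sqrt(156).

Write x_i = (sqrt(156) + m_i)/d_i with (m_0, d_0) = (0, 1). a_0 = floor(sqrt(156)) = 12, since 12^2 = 144 <= 156 < 169 = 13^2.
Iterate m_{i+1} = d_i*a_i - m_i, d_{i+1} = (156 - m_{i+1}^2)/d_i, a_{i+1} = floor((a_0 + m_{i+1})/d_{i+1}):
  m_1 = 1*12 - 0 = 12, d_1 = (156 - 12^2)/1 = 12/1 = 12, a_1 = floor((12 + 12)/12) = 2.
  m_2 = 12*2 - 12 = 12, d_2 = (156 - 12^2)/12 = 12/12 = 1, a_2 = floor((12 + 12)/1) = 24.
  m_3 = 1*24 - 12 = 12, d_3 = (156 - 12^2)/1 = 12/1 = 12: (m_3, d_3) = (m_1, d_1) = (12, 12), so from here the quotients repeat a_1, a_2; the period length is 2.
Hence the expansion of sqrt(156) is a_0 = 12 followed by the repeating block 2, 24 (period 2).

[12; (2, 24)]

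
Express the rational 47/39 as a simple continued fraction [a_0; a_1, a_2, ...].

[1; 4, 1, 7]

Run the Euclidean algorithm on 47 and 39; the successive quotients are the partial quotients a_0, a_1, ... (each step inverts the fractional part left over by the previous one):
  47 = 1*39 + 8, so a_0 = 1.
  39 = 4*8 + 7, so a_1 = 4.
  8 = 1*7 + 1, so a_2 = 1.
  7 = 7*1 + 0, so a_3 = 7.
The remainder reaches 0 after 4 divisions, so the expansion has 4 partial quotients, read off in order.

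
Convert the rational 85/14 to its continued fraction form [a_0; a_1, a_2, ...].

[6; 14]

Run the Euclidean algorithm on 85 and 14; the successive quotients are the partial quotients a_0, a_1, ... (each step inverts the fractional part left over by the previous one):
  85 = 6*14 + 1, so a_0 = 6.
  14 = 14*1 + 0, so a_1 = 14.
The remainder reaches 0 after 2 divisions, so the expansion has 2 partial quotients, read off in order.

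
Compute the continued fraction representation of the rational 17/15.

[1; 7, 2]

Run the Euclidean algorithm on 17 and 15; the successive quotients are the partial quotients a_0, a_1, ... (each step inverts the fractional part left over by the previous one):
  17 = 1*15 + 2, so a_0 = 1.
  15 = 7*2 + 1, so a_1 = 7.
  2 = 2*1 + 0, so a_2 = 2.
The remainder reaches 0 after 3 divisions, so the expansion has 3 partial quotients, read off in order.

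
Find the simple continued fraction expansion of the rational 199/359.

Run the Euclidean algorithm on 199 and 359; the successive quotients are the partial quotients a_0, a_1, ... (each step inverts the fractional part left over by the previous one):
  199 = 0*359 + 199, so a_0 = 0.
  359 = 1*199 + 160, so a_1 = 1.
  199 = 1*160 + 39, so a_2 = 1.
  160 = 4*39 + 4, so a_3 = 4.
  39 = 9*4 + 3, so a_4 = 9.
  4 = 1*3 + 1, so a_5 = 1.
  3 = 3*1 + 0, so a_6 = 3.
The remainder reaches 0 after 7 divisions, so the expansion has 7 partial quotients, read off in order.

[0; 1, 1, 4, 9, 1, 3]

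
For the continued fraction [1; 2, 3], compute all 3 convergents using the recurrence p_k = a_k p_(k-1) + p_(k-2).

1/1, 3/2, 10/7

Using the convergent recurrence p_i = a_i*p_{i-1} + p_{i-2}, q_i = a_i*q_{i-1} + q_{i-2} with p_{-2}=0, p_{-1}=1, q_{-2}=1, q_{-1}=0:
  i=0: a_0=1, p_0 = 1*1 + 0 = 1, q_0 = 1*0 + 1 = 1.
  i=1: a_1=2, p_1 = 2*1 + 1 = 3, q_1 = 2*1 + 0 = 2.
  i=2: a_2=3, p_2 = 3*3 + 1 = 10, q_2 = 3*2 + 1 = 7.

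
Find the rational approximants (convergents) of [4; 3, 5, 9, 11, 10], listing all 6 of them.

4/1, 13/3, 69/16, 634/147, 7043/1633, 71064/16477

Using the convergent recurrence p_i = a_i*p_{i-1} + p_{i-2}, q_i = a_i*q_{i-1} + q_{i-2} with p_{-2}=0, p_{-1}=1, q_{-2}=1, q_{-1}=0:
  i=0: a_0=4, p_0 = 4*1 + 0 = 4, q_0 = 4*0 + 1 = 1.
  i=1: a_1=3, p_1 = 3*4 + 1 = 13, q_1 = 3*1 + 0 = 3.
  i=2: a_2=5, p_2 = 5*13 + 4 = 69, q_2 = 5*3 + 1 = 16.
  i=3: a_3=9, p_3 = 9*69 + 13 = 634, q_3 = 9*16 + 3 = 147.
  i=4: a_4=11, p_4 = 11*634 + 69 = 7043, q_4 = 11*147 + 16 = 1633.
  i=5: a_5=10, p_5 = 10*7043 + 634 = 71064, q_5 = 10*1633 + 147 = 16477.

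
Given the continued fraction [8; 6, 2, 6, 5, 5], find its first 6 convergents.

Using the convergent recurrence p_i = a_i*p_{i-1} + p_{i-2}, q_i = a_i*q_{i-1} + q_{i-2} with p_{-2}=0, p_{-1}=1, q_{-2}=1, q_{-1}=0:
  i=0: a_0=8, p_0 = 8*1 + 0 = 8, q_0 = 8*0 + 1 = 1.
  i=1: a_1=6, p_1 = 6*8 + 1 = 49, q_1 = 6*1 + 0 = 6.
  i=2: a_2=2, p_2 = 2*49 + 8 = 106, q_2 = 2*6 + 1 = 13.
  i=3: a_3=6, p_3 = 6*106 + 49 = 685, q_3 = 6*13 + 6 = 84.
  i=4: a_4=5, p_4 = 5*685 + 106 = 3531, q_4 = 5*84 + 13 = 433.
  i=5: a_5=5, p_5 = 5*3531 + 685 = 18340, q_5 = 5*433 + 84 = 2249.

8/1, 49/6, 106/13, 685/84, 3531/433, 18340/2249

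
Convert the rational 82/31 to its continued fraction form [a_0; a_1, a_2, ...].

[2; 1, 1, 1, 4, 2]

Run the Euclidean algorithm on 82 and 31; the successive quotients are the partial quotients a_0, a_1, ... (each step inverts the fractional part left over by the previous one):
  82 = 2*31 + 20, so a_0 = 2.
  31 = 1*20 + 11, so a_1 = 1.
  20 = 1*11 + 9, so a_2 = 1.
  11 = 1*9 + 2, so a_3 = 1.
  9 = 4*2 + 1, so a_4 = 4.
  2 = 2*1 + 0, so a_5 = 2.
The remainder reaches 0 after 6 divisions, so the expansion has 6 partial quotients, read off in order.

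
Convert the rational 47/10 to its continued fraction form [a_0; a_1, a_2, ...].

[4; 1, 2, 3]

Run the Euclidean algorithm on 47 and 10; the successive quotients are the partial quotients a_0, a_1, ... (each step inverts the fractional part left over by the previous one):
  47 = 4*10 + 7, so a_0 = 4.
  10 = 1*7 + 3, so a_1 = 1.
  7 = 2*3 + 1, so a_2 = 2.
  3 = 3*1 + 0, so a_3 = 3.
The remainder reaches 0 after 4 divisions, so the expansion has 4 partial quotients, read off in order.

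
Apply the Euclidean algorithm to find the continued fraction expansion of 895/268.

[3; 2, 1, 17, 5]

Run the Euclidean algorithm on 895 and 268; the successive quotients are the partial quotients a_0, a_1, ... (each step inverts the fractional part left over by the previous one):
  895 = 3*268 + 91, so a_0 = 3.
  268 = 2*91 + 86, so a_1 = 2.
  91 = 1*86 + 5, so a_2 = 1.
  86 = 17*5 + 1, so a_3 = 17.
  5 = 5*1 + 0, so a_4 = 5.
The remainder reaches 0 after 5 divisions, so the expansion has 5 partial quotients, read off in order.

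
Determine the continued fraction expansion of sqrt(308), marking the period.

[17; (1, 1, 4, 1, 1, 34)]

Write x_i = (sqrt(308) + m_i)/d_i with (m_0, d_0) = (0, 1). a_0 = floor(sqrt(308)) = 17, since 17^2 = 289 <= 308 < 324 = 18^2.
Iterate m_{i+1} = d_i*a_i - m_i, d_{i+1} = (308 - m_{i+1}^2)/d_i, a_{i+1} = floor((a_0 + m_{i+1})/d_{i+1}):
  m_1 = 1*17 - 0 = 17, d_1 = (308 - 17^2)/1 = 19/1 = 19, a_1 = floor((17 + 17)/19) = 1.
  m_2 = 19*1 - 17 = 2, d_2 = (308 - 2^2)/19 = 304/19 = 16, a_2 = floor((17 + 2)/16) = 1.
  m_3 = 16*1 - 2 = 14, d_3 = (308 - 14^2)/16 = 112/16 = 7, a_3 = floor((17 + 14)/7) = 4.
  m_4 = 7*4 - 14 = 14, d_4 = (308 - 14^2)/7 = 112/7 = 16, a_4 = floor((17 + 14)/16) = 1.
  m_5 = 16*1 - 14 = 2, d_5 = (308 - 2^2)/16 = 304/16 = 19, a_5 = floor((17 + 2)/19) = 1.
  m_6 = 19*1 - 2 = 17, d_6 = (308 - 17^2)/19 = 19/19 = 1, a_6 = floor((17 + 17)/1) = 34.
  m_7 = 1*34 - 17 = 17, d_7 = (308 - 17^2)/1 = 19/1 = 19: (m_7, d_7) = (m_1, d_1) = (17, 19), so from here the quotients repeat a_1, ..., a_6; the period length is 6.
Hence the expansion of sqrt(308) is a_0 = 17 followed by the repeating block 1, 1, 4, 1, 1, 34 (period 6).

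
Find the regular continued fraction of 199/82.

Run the Euclidean algorithm on 199 and 82; the successive quotients are the partial quotients a_0, a_1, ... (each step inverts the fractional part left over by the previous one):
  199 = 2*82 + 35, so a_0 = 2.
  82 = 2*35 + 12, so a_1 = 2.
  35 = 2*12 + 11, so a_2 = 2.
  12 = 1*11 + 1, so a_3 = 1.
  11 = 11*1 + 0, so a_4 = 11.
The remainder reaches 0 after 5 divisions, so the expansion has 5 partial quotients, read off in order.

[2; 2, 2, 1, 11]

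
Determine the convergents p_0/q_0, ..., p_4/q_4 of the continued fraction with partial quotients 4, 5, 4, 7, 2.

4/1, 21/5, 88/21, 637/152, 1362/325

Using the convergent recurrence p_i = a_i*p_{i-1} + p_{i-2}, q_i = a_i*q_{i-1} + q_{i-2} with p_{-2}=0, p_{-1}=1, q_{-2}=1, q_{-1}=0:
  i=0: a_0=4, p_0 = 4*1 + 0 = 4, q_0 = 4*0 + 1 = 1.
  i=1: a_1=5, p_1 = 5*4 + 1 = 21, q_1 = 5*1 + 0 = 5.
  i=2: a_2=4, p_2 = 4*21 + 4 = 88, q_2 = 4*5 + 1 = 21.
  i=3: a_3=7, p_3 = 7*88 + 21 = 637, q_3 = 7*21 + 5 = 152.
  i=4: a_4=2, p_4 = 2*637 + 88 = 1362, q_4 = 2*152 + 21 = 325.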